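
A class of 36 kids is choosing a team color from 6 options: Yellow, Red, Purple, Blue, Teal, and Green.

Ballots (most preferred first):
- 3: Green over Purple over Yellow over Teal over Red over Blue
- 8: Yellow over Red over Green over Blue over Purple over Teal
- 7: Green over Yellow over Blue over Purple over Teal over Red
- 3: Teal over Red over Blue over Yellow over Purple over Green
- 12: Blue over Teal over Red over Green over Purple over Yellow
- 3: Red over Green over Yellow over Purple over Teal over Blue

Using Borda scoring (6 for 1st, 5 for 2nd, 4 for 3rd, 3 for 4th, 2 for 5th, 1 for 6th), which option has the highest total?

Yellow: 3×4 + 8×6 + 7×5 + 3×3 + 12×1 + 3×4 = 128
Red: 3×2 + 8×5 + 7×1 + 3×5 + 12×4 + 3×6 = 134
Purple: 3×5 + 8×2 + 7×3 + 3×2 + 12×2 + 3×3 = 91
Blue: 3×1 + 8×3 + 7×4 + 3×4 + 12×6 + 3×1 = 142
Teal: 3×3 + 8×1 + 7×2 + 3×6 + 12×5 + 3×2 = 115
Green: 3×6 + 8×4 + 7×6 + 3×1 + 12×3 + 3×5 = 146

Green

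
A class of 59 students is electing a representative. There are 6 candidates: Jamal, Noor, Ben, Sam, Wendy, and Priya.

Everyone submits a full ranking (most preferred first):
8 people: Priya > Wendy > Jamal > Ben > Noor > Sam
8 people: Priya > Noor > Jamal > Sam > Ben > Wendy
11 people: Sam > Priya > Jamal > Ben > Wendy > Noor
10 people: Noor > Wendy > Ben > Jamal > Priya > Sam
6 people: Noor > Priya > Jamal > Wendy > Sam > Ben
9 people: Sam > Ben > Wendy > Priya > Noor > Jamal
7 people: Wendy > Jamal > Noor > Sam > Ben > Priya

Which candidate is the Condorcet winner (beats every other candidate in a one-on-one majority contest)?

Priya

Priya vs Jamal: 42–17
Priya vs Noor: 36–23
Priya vs Ben: 33–26
Priya vs Sam: 32–27
Priya vs Wendy: 33–26
Priya beats every other candidate.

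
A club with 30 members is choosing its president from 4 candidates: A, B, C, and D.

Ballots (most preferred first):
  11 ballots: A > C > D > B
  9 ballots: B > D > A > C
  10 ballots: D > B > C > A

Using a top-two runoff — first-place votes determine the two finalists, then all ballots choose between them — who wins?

Round 1 first-place votes: A 11, B 9, C 0, D 10. A and D advance.
Runoff: A is ranked above D on 11 ballots, D above A on 19.

D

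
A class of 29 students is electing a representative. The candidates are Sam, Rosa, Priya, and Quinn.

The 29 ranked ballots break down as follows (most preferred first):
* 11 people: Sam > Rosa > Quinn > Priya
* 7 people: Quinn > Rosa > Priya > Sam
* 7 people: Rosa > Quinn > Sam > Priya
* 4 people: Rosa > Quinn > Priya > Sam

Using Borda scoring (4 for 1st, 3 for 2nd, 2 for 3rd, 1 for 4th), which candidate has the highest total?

Sam: 11×4 + 7×1 + 7×2 + 4×1 = 69
Rosa: 11×3 + 7×3 + 7×4 + 4×4 = 98
Priya: 11×1 + 7×2 + 7×1 + 4×2 = 40
Quinn: 11×2 + 7×4 + 7×3 + 4×3 = 83

Rosa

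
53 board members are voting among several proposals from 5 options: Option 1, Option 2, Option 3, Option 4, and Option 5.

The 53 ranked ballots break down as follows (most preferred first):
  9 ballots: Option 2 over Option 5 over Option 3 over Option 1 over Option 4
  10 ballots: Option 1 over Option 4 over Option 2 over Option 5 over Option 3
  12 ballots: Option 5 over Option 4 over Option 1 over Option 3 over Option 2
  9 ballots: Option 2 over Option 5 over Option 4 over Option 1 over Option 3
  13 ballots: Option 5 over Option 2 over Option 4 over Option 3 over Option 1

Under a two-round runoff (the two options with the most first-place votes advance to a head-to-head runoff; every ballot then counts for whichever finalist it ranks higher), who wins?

Option 2

Round 1 first-place votes: Option 1 10, Option 2 18, Option 3 0, Option 4 0, Option 5 25. Option 5 and Option 2 advance.
Runoff: Option 5 is ranked above Option 2 on 25 ballots, Option 2 above Option 5 on 28.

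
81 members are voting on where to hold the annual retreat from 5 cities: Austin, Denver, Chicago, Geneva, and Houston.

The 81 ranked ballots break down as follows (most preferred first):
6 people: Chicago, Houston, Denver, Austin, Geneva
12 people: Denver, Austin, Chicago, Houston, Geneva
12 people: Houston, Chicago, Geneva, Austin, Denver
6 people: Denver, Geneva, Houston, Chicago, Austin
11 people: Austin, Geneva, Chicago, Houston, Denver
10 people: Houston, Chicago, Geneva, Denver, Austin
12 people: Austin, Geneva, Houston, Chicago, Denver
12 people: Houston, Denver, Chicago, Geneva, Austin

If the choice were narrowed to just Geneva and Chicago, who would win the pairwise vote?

Chicago

Geneva is ranked above Chicago on 29 ballots; Chicago above Geneva on 52.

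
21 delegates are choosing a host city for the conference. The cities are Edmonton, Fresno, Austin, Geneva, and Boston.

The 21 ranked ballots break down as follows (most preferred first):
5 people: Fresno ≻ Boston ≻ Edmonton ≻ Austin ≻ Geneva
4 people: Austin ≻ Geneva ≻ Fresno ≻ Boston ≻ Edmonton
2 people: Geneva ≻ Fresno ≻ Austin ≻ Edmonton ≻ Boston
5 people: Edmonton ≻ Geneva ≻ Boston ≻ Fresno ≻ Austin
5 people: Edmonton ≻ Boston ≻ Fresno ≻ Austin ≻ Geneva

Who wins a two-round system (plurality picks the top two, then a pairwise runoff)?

Fresno

Round 1 first-place votes: Edmonton 10, Fresno 5, Austin 4, Geneva 2, Boston 0. Edmonton and Fresno advance.
Runoff: Edmonton is ranked above Fresno on 10 ballots, Fresno above Edmonton on 11.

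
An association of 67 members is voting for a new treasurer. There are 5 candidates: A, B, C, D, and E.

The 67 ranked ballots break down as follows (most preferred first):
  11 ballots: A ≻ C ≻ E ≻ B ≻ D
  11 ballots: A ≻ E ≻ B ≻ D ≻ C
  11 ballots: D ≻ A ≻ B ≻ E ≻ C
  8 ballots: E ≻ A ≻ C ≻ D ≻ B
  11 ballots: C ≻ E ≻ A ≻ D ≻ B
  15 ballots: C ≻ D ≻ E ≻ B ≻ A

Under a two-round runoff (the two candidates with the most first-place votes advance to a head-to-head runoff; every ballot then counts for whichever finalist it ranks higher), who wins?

A

Round 1 first-place votes: A 22, B 0, C 26, D 11, E 8. C and A advance.
Runoff: C is ranked above A on 26 ballots, A above C on 41.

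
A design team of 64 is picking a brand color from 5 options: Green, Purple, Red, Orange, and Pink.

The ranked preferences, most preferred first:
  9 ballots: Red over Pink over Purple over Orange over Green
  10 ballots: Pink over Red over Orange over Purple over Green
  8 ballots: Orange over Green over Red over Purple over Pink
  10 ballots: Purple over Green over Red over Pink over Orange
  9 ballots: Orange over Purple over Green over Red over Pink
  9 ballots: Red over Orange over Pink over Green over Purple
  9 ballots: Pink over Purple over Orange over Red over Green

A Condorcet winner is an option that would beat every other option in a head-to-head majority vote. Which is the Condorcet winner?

Red vs Green: 37–27
Red vs Purple: 36–28
Red vs Orange: 38–26
Red vs Pink: 45–19
Red beats every other option.

Red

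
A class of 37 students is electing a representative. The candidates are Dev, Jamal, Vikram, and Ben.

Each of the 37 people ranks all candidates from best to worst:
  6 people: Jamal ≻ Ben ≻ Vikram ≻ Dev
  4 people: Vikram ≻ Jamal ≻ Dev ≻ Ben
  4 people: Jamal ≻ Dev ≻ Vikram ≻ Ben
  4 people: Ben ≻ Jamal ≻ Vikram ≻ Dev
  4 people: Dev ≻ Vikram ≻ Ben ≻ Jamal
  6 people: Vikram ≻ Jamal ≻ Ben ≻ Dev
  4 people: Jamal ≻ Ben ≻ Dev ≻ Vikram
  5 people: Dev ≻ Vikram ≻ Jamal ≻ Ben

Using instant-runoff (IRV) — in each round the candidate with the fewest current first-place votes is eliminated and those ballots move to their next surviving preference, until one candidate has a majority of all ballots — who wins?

Round 1: Dev 9, Jamal 14, Vikram 10, Ben 4. Ben eliminated.
Round 2: Dev 9, Jamal 18, Vikram 10. Dev eliminated.
Round 3: Jamal 18, Vikram 19. Vikram has a majority (≥19).

Vikram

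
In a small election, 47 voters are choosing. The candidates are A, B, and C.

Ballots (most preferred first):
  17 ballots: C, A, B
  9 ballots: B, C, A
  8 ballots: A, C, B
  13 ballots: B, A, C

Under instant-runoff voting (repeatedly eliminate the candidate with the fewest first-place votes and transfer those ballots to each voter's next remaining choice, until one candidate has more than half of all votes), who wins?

C

Round 1: A 8, B 22, C 17. A eliminated.
Round 2: B 22, C 25. C has a majority (≥24).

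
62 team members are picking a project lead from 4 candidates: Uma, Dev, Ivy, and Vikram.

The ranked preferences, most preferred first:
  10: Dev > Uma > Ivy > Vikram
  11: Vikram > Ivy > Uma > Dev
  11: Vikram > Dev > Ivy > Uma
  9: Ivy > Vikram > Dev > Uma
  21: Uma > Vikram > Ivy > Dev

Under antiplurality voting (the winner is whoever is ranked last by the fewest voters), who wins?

Last-place votes: Uma 20, Dev 32, Ivy 0, Vikram 10.

Ivy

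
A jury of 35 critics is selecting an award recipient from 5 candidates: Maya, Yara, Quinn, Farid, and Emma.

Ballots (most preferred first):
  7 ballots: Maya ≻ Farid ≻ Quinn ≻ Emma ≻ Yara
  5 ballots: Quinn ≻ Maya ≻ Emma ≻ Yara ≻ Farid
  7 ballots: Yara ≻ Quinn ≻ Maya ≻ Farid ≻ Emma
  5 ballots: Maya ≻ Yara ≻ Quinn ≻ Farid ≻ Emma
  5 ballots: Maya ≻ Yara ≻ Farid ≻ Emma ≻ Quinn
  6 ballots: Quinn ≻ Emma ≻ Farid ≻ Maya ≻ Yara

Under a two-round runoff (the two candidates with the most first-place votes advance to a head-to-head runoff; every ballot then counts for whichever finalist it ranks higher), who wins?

Quinn

Round 1 first-place votes: Maya 17, Yara 7, Quinn 11, Farid 0, Emma 0. Maya and Quinn advance.
Runoff: Maya is ranked above Quinn on 17 ballots, Quinn above Maya on 18.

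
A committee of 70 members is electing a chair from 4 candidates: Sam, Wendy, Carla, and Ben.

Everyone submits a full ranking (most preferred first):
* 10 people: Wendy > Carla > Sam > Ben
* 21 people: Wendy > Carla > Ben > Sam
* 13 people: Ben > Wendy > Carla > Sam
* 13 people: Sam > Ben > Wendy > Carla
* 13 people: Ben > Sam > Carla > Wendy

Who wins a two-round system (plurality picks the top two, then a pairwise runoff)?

Ben

Round 1 first-place votes: Sam 13, Wendy 31, Carla 0, Ben 26. Wendy and Ben advance.
Runoff: Wendy is ranked above Ben on 31 ballots, Ben above Wendy on 39.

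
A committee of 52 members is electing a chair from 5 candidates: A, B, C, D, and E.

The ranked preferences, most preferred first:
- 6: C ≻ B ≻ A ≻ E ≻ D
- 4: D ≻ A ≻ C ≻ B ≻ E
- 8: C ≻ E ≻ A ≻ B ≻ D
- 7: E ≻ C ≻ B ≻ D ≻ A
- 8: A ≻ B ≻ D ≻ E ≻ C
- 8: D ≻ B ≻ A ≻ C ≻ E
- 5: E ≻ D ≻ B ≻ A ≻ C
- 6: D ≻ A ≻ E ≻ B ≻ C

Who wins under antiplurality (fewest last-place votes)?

Last-place votes: A 7, B 0, C 19, D 14, E 12.

B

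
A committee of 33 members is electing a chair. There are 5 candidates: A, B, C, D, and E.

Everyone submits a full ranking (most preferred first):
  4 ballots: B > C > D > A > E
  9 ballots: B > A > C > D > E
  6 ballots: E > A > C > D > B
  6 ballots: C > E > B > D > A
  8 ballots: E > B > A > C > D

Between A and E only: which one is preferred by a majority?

E

A is ranked above E on 13 ballots; E above A on 20.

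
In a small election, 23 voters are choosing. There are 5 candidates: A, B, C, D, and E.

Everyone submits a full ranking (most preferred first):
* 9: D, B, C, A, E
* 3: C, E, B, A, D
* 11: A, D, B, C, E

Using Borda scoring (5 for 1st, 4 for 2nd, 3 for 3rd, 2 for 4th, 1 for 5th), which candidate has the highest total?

D

A: 9×2 + 3×2 + 11×5 = 79
B: 9×4 + 3×3 + 11×3 = 78
C: 9×3 + 3×5 + 11×2 = 64
D: 9×5 + 3×1 + 11×4 = 92
E: 9×1 + 3×4 + 11×1 = 32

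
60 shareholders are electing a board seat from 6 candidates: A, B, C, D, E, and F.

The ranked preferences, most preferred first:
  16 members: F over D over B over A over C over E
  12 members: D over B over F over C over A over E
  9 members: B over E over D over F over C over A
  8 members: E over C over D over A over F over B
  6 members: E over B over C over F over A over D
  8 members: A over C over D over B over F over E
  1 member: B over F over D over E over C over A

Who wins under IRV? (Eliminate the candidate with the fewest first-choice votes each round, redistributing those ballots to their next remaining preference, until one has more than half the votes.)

D

Round 1: A 8, B 10, C 0, D 12, E 14, F 16. C eliminated.
Round 2: A 8, B 10, D 12, E 14, F 16. A eliminated.
Round 3: B 10, D 20, E 14, F 16. B eliminated.
Round 4: D 20, E 23, F 17. F eliminated.
Round 5: D 37, E 23. D has a majority (≥31).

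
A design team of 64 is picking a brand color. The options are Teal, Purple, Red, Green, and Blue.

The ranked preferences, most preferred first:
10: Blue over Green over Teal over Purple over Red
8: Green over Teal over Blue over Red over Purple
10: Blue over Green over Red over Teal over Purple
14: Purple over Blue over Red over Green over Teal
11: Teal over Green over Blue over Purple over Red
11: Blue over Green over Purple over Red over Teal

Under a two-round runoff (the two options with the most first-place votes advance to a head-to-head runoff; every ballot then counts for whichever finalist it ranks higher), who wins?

Round 1 first-place votes: Teal 11, Purple 14, Red 0, Green 8, Blue 31. Blue and Purple advance.
Runoff: Blue is ranked above Purple on 50 ballots, Purple above Blue on 14.

Blue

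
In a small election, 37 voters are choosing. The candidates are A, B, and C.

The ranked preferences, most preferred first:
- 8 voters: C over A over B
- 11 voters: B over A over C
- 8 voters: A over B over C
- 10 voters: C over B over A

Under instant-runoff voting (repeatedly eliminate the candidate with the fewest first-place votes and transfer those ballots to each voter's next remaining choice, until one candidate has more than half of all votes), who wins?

Round 1: A 8, B 11, C 18. A eliminated.
Round 2: B 19, C 18. B has a majority (≥19).

B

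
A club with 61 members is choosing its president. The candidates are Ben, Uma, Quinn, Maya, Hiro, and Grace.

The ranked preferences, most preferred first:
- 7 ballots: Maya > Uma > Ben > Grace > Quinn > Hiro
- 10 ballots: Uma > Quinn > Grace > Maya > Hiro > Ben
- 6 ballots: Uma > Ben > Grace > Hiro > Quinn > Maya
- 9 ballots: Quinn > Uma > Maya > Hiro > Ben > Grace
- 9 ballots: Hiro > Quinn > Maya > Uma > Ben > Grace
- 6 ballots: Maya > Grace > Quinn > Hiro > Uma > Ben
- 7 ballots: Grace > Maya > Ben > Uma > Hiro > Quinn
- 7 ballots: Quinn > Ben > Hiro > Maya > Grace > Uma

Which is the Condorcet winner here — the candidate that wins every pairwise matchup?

Quinn vs Ben: 41–20
Quinn vs Uma: 31–30
Quinn vs Maya: 41–20
Quinn vs Hiro: 39–22
Quinn vs Grace: 35–26
Quinn beats every other candidate.

Quinn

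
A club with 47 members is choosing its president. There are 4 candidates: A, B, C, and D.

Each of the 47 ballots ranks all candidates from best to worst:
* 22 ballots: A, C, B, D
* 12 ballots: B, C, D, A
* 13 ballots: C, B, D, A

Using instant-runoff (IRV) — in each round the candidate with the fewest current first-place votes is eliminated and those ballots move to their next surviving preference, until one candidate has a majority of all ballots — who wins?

Round 1: A 22, B 12, C 13, D 0. D eliminated.
Round 2: A 22, B 12, C 13. B eliminated.
Round 3: A 22, C 25. C has a majority (≥24).

C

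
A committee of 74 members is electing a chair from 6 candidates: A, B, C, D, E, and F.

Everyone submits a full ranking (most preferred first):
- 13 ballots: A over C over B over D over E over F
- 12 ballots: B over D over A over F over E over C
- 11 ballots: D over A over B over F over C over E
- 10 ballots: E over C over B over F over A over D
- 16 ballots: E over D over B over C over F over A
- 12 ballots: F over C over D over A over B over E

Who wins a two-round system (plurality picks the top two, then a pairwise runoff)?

A

Round 1 first-place votes: A 13, B 12, C 0, D 11, E 26, F 12. E and A advance.
Runoff: E is ranked above A on 26 ballots, A above E on 48.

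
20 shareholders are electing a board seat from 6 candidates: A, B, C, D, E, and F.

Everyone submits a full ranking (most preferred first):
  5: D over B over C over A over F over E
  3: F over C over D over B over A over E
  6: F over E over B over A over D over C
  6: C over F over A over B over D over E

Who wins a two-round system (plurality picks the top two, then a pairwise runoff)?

Round 1 first-place votes: A 0, B 0, C 6, D 5, E 0, F 9. F and C advance.
Runoff: F is ranked above C on 9 ballots, C above F on 11.

C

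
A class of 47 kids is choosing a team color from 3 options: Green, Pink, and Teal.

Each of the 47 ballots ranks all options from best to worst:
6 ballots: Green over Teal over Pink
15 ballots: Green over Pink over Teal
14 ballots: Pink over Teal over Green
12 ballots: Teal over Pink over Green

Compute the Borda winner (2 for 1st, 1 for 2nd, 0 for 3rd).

Green: 6×2 + 15×2 + 14×0 + 12×0 = 42
Pink: 6×0 + 15×1 + 14×2 + 12×1 = 55
Teal: 6×1 + 15×0 + 14×1 + 12×2 = 44

Pink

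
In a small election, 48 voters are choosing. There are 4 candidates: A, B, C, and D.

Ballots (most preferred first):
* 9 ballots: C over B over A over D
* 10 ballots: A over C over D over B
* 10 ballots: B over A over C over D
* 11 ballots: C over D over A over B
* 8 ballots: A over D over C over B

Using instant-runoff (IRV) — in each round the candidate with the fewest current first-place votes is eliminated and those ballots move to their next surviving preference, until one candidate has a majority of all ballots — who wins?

A

Round 1: A 18, B 10, C 20, D 0. D eliminated.
Round 2: A 18, B 10, C 20. B eliminated.
Round 3: A 28, C 20. A has a majority (≥25).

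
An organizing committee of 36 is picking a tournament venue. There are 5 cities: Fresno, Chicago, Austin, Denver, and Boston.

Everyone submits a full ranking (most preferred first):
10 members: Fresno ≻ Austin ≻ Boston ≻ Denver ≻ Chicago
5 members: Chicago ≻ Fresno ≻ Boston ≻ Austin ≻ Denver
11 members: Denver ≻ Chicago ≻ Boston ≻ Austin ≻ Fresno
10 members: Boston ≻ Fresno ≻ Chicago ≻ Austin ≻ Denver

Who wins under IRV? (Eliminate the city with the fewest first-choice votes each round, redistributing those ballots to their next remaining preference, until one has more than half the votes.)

Round 1: Fresno 10, Chicago 5, Austin 0, Denver 11, Boston 10. Austin eliminated.
Round 2: Fresno 10, Chicago 5, Denver 11, Boston 10. Chicago eliminated.
Round 3: Fresno 15, Denver 11, Boston 10. Boston eliminated.
Round 4: Fresno 25, Denver 11. Fresno has a majority (≥19).

Fresno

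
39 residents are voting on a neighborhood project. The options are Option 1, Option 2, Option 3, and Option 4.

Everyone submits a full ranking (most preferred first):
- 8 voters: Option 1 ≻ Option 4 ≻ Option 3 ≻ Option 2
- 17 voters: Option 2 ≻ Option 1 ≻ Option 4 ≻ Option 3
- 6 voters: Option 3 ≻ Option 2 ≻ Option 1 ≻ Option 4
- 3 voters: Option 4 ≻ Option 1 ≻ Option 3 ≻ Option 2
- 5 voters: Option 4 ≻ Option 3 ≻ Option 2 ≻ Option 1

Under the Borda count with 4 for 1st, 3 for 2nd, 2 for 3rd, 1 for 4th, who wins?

Option 1: 8×4 + 17×3 + 6×2 + 3×3 + 5×1 = 109
Option 2: 8×1 + 17×4 + 6×3 + 3×1 + 5×2 = 107
Option 3: 8×2 + 17×1 + 6×4 + 3×2 + 5×3 = 78
Option 4: 8×3 + 17×2 + 6×1 + 3×4 + 5×4 = 96

Option 1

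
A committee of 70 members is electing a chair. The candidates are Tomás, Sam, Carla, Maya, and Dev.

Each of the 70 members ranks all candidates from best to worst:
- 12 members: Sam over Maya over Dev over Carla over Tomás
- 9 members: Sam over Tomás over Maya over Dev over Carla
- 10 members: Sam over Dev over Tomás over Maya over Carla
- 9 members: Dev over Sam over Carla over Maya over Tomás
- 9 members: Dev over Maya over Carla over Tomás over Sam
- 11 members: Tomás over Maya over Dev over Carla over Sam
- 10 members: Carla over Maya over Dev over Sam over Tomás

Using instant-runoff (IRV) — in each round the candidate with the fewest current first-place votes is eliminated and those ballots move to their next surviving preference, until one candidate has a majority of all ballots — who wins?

Round 1: Tomás 11, Sam 31, Carla 10, Maya 0, Dev 18. Maya eliminated.
Round 2: Tomás 11, Sam 31, Carla 10, Dev 18. Carla eliminated.
Round 3: Tomás 11, Sam 31, Dev 28. Tomás eliminated.
Round 4: Sam 31, Dev 39. Dev has a majority (≥36).

Dev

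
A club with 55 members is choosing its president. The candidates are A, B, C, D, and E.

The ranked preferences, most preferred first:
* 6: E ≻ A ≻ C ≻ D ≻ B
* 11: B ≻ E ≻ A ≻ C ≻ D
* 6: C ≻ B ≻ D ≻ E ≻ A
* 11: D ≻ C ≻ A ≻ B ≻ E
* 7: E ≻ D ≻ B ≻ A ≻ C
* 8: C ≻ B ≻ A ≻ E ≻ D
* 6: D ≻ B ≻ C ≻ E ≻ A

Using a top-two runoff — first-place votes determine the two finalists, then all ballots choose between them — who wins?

Round 1 first-place votes: A 0, B 11, C 14, D 17, E 13. D and C advance.
Runoff: D is ranked above C on 24 ballots, C above D on 31.

C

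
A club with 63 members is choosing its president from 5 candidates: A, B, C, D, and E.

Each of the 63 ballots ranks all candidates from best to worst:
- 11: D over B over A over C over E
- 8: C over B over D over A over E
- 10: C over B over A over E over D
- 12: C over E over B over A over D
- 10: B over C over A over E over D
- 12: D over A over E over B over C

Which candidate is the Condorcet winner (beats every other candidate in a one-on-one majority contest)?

B

B vs A: 51–12
B vs C: 33–30
B vs D: 40–23
B vs E: 39–24
B beats every other candidate.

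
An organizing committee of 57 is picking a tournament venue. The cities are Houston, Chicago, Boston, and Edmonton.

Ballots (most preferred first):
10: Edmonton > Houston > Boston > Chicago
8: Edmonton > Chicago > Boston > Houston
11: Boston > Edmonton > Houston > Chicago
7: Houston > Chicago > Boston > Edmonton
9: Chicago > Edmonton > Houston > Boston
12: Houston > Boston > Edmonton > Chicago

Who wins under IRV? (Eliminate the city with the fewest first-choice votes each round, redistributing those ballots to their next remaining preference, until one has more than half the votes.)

Edmonton

Round 1: Houston 19, Chicago 9, Boston 11, Edmonton 18. Chicago eliminated.
Round 2: Houston 19, Boston 11, Edmonton 27. Boston eliminated.
Round 3: Houston 19, Edmonton 38. Edmonton has a majority (≥29).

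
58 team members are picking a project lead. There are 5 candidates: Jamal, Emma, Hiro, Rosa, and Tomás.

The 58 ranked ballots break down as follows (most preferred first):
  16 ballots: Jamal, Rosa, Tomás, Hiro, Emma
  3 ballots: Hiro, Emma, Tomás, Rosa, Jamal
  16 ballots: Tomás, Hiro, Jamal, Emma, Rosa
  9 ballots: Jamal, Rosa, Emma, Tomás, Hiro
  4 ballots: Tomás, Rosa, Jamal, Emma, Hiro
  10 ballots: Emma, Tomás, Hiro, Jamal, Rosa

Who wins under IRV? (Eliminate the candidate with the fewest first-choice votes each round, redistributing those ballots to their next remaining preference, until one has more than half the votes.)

Tomás

Round 1: Jamal 25, Emma 10, Hiro 3, Rosa 0, Tomás 20. Rosa eliminated.
Round 2: Jamal 25, Emma 10, Hiro 3, Tomás 20. Hiro eliminated.
Round 3: Jamal 25, Emma 13, Tomás 20. Emma eliminated.
Round 4: Jamal 25, Tomás 33. Tomás has a majority (≥30).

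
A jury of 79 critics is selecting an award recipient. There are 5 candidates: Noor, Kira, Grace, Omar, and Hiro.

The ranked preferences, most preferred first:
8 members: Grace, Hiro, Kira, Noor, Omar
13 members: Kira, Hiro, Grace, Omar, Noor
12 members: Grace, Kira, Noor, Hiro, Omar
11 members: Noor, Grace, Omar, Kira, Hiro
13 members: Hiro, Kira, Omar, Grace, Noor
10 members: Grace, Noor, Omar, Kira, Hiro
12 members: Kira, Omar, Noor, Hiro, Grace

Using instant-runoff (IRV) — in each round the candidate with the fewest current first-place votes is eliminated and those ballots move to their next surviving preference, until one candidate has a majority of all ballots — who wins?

Grace

Round 1: Noor 11, Kira 25, Grace 30, Omar 0, Hiro 13. Omar eliminated.
Round 2: Noor 11, Kira 25, Grace 30, Hiro 13. Noor eliminated.
Round 3: Kira 25, Grace 41, Hiro 13. Grace has a majority (≥40).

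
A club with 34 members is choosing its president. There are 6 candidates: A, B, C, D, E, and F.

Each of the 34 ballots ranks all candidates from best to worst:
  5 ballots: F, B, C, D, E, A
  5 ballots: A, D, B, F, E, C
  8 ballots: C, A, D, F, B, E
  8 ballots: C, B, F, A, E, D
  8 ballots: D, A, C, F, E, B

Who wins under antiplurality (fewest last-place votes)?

F

Last-place votes: A 5, B 8, C 5, D 8, E 8, F 0.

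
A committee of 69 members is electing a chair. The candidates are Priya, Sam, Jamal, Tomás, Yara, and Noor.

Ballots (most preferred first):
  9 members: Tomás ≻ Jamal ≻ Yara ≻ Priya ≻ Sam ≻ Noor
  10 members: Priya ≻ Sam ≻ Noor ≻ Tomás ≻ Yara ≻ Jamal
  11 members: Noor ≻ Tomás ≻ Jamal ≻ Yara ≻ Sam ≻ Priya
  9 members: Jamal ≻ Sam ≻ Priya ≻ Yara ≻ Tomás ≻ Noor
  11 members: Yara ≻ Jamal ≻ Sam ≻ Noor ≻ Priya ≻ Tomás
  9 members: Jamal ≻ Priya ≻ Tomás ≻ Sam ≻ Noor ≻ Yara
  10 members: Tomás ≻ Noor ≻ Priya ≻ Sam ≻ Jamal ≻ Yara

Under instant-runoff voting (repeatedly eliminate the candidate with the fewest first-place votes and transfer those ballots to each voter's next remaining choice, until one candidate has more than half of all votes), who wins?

Jamal

Round 1: Priya 10, Sam 0, Jamal 18, Tomás 19, Yara 11, Noor 11. Sam eliminated.
Round 2: Priya 10, Jamal 18, Tomás 19, Yara 11, Noor 11. Priya eliminated.
Round 3: Jamal 18, Tomás 19, Yara 11, Noor 21. Yara eliminated.
Round 4: Jamal 29, Tomás 19, Noor 21. Tomás eliminated.
Round 5: Jamal 38, Noor 31. Jamal has a majority (≥35).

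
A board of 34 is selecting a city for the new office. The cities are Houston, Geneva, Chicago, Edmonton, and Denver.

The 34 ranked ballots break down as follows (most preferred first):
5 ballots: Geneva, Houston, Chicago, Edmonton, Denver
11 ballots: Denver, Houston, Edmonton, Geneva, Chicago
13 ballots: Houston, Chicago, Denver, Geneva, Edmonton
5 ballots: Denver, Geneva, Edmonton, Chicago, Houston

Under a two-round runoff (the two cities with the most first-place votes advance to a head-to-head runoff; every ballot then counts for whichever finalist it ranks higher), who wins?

Houston

Round 1 first-place votes: Houston 13, Geneva 5, Chicago 0, Edmonton 0, Denver 16. Denver and Houston advance.
Runoff: Denver is ranked above Houston on 16 ballots, Houston above Denver on 18.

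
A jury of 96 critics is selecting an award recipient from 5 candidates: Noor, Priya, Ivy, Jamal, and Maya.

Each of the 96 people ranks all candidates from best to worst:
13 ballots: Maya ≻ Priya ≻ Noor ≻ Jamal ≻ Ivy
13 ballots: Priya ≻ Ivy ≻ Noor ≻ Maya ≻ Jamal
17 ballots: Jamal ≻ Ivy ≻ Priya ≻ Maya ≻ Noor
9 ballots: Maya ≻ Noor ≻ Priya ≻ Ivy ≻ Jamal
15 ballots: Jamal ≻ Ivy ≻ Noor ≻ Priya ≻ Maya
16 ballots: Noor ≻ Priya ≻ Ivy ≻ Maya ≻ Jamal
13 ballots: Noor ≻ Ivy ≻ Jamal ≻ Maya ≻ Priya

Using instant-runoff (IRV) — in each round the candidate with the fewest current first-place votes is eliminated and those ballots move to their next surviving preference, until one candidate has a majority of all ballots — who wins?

Round 1: Noor 29, Priya 13, Ivy 0, Jamal 32, Maya 22. Ivy eliminated.
Round 2: Noor 29, Priya 13, Jamal 32, Maya 22. Priya eliminated.
Round 3: Noor 42, Jamal 32, Maya 22. Maya eliminated.
Round 4: Noor 64, Jamal 32. Noor has a majority (≥49).

Noor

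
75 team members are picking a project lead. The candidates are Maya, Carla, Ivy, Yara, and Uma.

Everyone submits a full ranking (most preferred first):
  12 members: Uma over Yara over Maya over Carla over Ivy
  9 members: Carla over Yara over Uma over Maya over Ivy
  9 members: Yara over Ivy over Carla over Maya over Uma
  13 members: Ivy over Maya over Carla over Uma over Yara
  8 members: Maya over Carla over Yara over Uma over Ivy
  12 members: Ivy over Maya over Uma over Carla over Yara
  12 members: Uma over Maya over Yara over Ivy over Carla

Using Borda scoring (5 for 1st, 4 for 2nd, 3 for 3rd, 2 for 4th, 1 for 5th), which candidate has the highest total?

Maya

Maya: 12×3 + 9×2 + 9×2 + 13×4 + 8×5 + 12×4 + 12×4 = 260
Carla: 12×2 + 9×5 + 9×3 + 13×3 + 8×4 + 12×2 + 12×1 = 203
Ivy: 12×1 + 9×1 + 9×4 + 13×5 + 8×1 + 12×5 + 12×2 = 214
Yara: 12×4 + 9×4 + 9×5 + 13×1 + 8×3 + 12×1 + 12×3 = 214
Uma: 12×5 + 9×3 + 9×1 + 13×2 + 8×2 + 12×3 + 12×5 = 234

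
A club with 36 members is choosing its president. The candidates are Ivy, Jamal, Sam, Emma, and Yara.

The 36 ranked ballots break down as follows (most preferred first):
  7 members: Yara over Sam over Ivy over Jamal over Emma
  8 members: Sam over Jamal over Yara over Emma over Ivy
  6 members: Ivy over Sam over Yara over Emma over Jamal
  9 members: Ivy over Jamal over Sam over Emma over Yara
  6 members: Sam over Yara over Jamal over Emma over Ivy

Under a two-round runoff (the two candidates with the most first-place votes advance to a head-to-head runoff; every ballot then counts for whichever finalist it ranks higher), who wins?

Sam

Round 1 first-place votes: Ivy 15, Jamal 0, Sam 14, Emma 0, Yara 7. Ivy and Sam advance.
Runoff: Ivy is ranked above Sam on 15 ballots, Sam above Ivy on 21.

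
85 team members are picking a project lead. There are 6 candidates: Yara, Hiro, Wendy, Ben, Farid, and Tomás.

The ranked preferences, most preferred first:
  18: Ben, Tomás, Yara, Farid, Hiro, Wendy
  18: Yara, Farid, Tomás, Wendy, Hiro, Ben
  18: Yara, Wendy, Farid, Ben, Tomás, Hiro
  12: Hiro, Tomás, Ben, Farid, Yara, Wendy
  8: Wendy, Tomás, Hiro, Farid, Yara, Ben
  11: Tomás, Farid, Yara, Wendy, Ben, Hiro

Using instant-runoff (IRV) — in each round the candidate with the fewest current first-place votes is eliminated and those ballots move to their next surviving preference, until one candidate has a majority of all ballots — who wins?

Round 1: Yara 36, Hiro 12, Wendy 8, Ben 18, Farid 0, Tomás 11. Farid eliminated.
Round 2: Yara 36, Hiro 12, Wendy 8, Ben 18, Tomás 11. Wendy eliminated.
Round 3: Yara 36, Hiro 12, Ben 18, Tomás 19. Hiro eliminated.
Round 4: Yara 36, Ben 18, Tomás 31. Ben eliminated.
Round 5: Yara 36, Tomás 49. Tomás has a majority (≥43).

Tomás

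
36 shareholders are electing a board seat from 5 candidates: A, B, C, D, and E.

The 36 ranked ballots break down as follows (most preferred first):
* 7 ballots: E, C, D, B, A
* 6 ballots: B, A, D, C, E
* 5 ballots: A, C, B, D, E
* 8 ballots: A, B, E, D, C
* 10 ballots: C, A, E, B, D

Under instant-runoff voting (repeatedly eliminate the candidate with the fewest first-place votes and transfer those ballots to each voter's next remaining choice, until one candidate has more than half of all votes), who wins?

A

Round 1: A 13, B 6, C 10, D 0, E 7. D eliminated.
Round 2: A 13, B 6, C 10, E 7. B eliminated.
Round 3: A 19, C 10, E 7. A has a majority (≥19).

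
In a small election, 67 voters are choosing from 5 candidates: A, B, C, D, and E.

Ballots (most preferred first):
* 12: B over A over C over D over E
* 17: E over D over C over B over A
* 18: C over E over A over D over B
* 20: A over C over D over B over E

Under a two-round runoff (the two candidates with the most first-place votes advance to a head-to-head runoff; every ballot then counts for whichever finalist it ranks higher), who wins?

Round 1 first-place votes: A 20, B 12, C 18, D 0, E 17. A and C advance.
Runoff: A is ranked above C on 32 ballots, C above A on 35.

C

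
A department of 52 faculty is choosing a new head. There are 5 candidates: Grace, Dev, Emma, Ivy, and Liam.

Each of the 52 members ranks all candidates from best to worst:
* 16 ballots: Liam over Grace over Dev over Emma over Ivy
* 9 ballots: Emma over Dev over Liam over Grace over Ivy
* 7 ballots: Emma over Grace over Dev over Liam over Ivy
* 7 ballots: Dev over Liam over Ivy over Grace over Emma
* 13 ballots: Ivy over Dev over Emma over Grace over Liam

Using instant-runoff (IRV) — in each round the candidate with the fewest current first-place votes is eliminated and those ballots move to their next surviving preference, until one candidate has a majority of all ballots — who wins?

Round 1: Grace 0, Dev 7, Emma 16, Ivy 13, Liam 16. Grace eliminated.
Round 2: Dev 7, Emma 16, Ivy 13, Liam 16. Dev eliminated.
Round 3: Emma 16, Ivy 13, Liam 23. Ivy eliminated.
Round 4: Emma 29, Liam 23. Emma has a majority (≥27).

Emma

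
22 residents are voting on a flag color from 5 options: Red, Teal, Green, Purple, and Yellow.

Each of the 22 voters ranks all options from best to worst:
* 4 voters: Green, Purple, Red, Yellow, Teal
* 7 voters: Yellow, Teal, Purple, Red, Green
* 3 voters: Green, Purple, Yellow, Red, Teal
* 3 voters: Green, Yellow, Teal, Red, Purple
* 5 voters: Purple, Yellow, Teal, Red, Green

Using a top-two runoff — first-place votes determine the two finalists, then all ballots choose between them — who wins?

Yellow

Round 1 first-place votes: Red 0, Teal 0, Green 10, Purple 5, Yellow 7. Green and Yellow advance.
Runoff: Green is ranked above Yellow on 10 ballots, Yellow above Green on 12.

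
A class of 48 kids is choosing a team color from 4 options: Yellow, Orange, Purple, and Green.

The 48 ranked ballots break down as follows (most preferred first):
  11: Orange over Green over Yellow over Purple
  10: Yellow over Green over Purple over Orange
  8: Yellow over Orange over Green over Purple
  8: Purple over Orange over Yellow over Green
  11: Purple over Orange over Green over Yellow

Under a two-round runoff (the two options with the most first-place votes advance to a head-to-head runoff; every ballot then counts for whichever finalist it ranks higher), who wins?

Yellow

Round 1 first-place votes: Yellow 18, Orange 11, Purple 19, Green 0. Purple and Yellow advance.
Runoff: Purple is ranked above Yellow on 19 ballots, Yellow above Purple on 29.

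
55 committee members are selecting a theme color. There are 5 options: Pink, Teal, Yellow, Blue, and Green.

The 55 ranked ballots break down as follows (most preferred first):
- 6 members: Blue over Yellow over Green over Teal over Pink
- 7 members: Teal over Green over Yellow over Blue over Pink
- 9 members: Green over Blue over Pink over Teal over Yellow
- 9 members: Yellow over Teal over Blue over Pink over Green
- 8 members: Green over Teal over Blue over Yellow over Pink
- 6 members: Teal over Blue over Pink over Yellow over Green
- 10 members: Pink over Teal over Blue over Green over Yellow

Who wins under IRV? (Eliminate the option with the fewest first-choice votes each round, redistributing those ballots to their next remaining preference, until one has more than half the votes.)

Round 1: Pink 10, Teal 13, Yellow 9, Blue 6, Green 17. Blue eliminated.
Round 2: Pink 10, Teal 13, Yellow 15, Green 17. Pink eliminated.
Round 3: Teal 23, Yellow 15, Green 17. Yellow eliminated.
Round 4: Teal 32, Green 23. Teal has a majority (≥28).

Teal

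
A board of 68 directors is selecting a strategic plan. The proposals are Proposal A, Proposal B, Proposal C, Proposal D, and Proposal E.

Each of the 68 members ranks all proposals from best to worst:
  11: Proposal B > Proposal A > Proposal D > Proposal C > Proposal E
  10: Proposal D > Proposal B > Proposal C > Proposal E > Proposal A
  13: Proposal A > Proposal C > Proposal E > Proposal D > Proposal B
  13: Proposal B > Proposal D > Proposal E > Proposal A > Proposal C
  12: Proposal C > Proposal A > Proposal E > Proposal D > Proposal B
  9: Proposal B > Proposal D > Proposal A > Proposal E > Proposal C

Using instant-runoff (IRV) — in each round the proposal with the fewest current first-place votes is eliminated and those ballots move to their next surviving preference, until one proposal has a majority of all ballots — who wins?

Proposal B

Round 1: Proposal A 13, Proposal B 33, Proposal C 12, Proposal D 10, Proposal E 0. Proposal E eliminated.
Round 2: Proposal A 13, Proposal B 33, Proposal C 12, Proposal D 10. Proposal D eliminated.
Round 3: Proposal A 13, Proposal B 43, Proposal C 12. Proposal B has a majority (≥35).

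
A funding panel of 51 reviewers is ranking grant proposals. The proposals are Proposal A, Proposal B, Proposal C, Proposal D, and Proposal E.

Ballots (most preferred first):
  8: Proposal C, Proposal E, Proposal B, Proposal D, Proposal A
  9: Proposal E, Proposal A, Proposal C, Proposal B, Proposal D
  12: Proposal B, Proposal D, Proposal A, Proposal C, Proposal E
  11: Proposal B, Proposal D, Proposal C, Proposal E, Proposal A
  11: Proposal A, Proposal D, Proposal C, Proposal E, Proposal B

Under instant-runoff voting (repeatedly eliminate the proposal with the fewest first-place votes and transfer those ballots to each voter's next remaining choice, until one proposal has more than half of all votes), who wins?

Round 1: Proposal A 11, Proposal B 23, Proposal C 8, Proposal D 0, Proposal E 9. Proposal D eliminated.
Round 2: Proposal A 11, Proposal B 23, Proposal C 8, Proposal E 9. Proposal C eliminated.
Round 3: Proposal A 11, Proposal B 23, Proposal E 17. Proposal A eliminated.
Round 4: Proposal B 23, Proposal E 28. Proposal E has a majority (≥26).

Proposal E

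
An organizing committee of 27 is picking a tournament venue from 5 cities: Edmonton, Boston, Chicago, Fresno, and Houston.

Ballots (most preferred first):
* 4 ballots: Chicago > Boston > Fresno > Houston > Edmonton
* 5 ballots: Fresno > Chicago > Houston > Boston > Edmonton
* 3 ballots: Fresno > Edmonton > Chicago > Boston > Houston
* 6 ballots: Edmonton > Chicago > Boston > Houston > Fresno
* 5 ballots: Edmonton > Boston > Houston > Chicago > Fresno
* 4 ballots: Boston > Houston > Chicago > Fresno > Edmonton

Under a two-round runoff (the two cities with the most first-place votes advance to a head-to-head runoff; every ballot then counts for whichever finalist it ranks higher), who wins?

Fresno

Round 1 first-place votes: Edmonton 11, Boston 4, Chicago 4, Fresno 8, Houston 0. Edmonton and Fresno advance.
Runoff: Edmonton is ranked above Fresno on 11 ballots, Fresno above Edmonton on 16.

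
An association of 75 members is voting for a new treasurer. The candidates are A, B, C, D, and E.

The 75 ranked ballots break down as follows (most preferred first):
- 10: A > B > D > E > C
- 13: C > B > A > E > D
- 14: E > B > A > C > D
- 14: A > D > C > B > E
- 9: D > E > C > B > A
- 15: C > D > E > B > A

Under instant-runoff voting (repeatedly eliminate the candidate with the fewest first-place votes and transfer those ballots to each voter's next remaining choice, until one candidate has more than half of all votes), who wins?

Round 1: A 24, B 0, C 28, D 9, E 14. B eliminated.
Round 2: A 24, C 28, D 9, E 14. D eliminated.
Round 3: A 24, C 28, E 23. E eliminated.
Round 4: A 38, C 37. A has a majority (≥38).

A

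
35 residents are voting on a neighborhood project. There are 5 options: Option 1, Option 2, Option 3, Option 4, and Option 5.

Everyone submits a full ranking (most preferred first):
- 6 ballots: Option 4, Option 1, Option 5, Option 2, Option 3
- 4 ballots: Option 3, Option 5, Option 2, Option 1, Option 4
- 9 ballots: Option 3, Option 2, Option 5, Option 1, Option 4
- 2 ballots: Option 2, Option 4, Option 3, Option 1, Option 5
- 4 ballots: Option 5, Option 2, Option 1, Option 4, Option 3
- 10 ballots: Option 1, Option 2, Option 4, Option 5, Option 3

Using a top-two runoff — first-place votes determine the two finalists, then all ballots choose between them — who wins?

Option 1

Round 1 first-place votes: Option 1 10, Option 2 2, Option 3 13, Option 4 6, Option 5 4. Option 3 and Option 1 advance.
Runoff: Option 3 is ranked above Option 1 on 15 ballots, Option 1 above Option 3 on 20.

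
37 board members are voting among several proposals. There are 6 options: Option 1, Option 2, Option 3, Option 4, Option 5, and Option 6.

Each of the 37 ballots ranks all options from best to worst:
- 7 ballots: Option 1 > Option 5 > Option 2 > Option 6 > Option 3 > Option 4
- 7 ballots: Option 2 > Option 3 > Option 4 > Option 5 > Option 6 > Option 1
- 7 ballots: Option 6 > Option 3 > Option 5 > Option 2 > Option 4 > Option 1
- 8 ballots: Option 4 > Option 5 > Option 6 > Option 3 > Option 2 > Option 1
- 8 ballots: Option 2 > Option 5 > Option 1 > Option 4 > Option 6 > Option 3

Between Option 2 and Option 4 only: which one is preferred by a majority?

Option 2 is ranked above Option 4 on 29 ballots; Option 4 above Option 2 on 8.

Option 2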